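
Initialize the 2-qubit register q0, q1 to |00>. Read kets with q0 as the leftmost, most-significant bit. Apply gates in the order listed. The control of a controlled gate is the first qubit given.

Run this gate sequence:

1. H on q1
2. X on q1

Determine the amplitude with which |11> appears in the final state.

|11> carries amplitude 0 in the final state.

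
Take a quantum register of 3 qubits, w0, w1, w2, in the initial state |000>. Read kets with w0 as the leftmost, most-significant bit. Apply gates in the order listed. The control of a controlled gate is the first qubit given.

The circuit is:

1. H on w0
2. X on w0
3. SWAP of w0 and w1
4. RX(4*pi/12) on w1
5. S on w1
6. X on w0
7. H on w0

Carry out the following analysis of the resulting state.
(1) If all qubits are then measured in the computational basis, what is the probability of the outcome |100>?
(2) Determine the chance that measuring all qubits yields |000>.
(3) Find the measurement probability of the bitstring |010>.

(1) A full measurement returns |100> with probability 1/4.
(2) The probability of measuring |000> is 1/4.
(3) The probability of measuring |010> is 1/4.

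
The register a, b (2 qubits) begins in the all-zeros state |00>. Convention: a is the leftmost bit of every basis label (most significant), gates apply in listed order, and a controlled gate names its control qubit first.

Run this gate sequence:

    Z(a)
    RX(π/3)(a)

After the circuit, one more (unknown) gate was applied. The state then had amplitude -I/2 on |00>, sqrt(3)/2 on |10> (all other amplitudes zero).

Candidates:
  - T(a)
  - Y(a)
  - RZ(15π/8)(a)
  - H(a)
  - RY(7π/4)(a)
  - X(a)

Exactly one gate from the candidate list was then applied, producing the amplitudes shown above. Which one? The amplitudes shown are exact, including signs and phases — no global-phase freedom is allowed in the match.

It was X(a) that produced the state shown.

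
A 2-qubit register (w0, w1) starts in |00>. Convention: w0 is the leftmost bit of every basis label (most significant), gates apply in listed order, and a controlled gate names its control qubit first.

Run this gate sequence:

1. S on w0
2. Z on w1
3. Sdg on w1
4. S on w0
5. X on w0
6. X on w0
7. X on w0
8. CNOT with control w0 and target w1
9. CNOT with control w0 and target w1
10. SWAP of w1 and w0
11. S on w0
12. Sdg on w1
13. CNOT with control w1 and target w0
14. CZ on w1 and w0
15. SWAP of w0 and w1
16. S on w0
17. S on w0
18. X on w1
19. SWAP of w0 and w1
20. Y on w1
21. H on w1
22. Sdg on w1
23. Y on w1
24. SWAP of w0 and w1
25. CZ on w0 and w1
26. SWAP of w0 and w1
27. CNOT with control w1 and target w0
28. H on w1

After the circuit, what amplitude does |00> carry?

The final state's coefficient on |00> equals 1/2. Key observation: the block from step 8 through step 9 cancels to the identity and can be dropped.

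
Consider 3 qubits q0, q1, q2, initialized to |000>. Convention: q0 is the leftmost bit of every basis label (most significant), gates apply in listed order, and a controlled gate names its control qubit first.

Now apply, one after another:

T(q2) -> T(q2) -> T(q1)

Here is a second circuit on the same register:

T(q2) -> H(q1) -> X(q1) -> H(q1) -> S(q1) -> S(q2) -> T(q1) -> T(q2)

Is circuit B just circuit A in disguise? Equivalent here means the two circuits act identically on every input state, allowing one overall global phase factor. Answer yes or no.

No — the two circuits implement different unitaries, even allowing a global phase.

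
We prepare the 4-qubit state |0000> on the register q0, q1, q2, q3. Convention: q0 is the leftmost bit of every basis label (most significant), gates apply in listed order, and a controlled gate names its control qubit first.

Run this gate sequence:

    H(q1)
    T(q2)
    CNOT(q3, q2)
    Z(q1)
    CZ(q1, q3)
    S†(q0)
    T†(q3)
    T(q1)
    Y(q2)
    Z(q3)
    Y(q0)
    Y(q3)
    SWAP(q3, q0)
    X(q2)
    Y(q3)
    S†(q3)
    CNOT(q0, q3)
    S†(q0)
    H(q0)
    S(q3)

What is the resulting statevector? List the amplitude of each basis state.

After the circuit, the state carries amplitude -1/2 on |0001>, exp(I*pi/4)/2 on |0101>, 1/2 on |1001>, -exp(I*pi/4)/2 on |1101>, and 0 on every other basis state.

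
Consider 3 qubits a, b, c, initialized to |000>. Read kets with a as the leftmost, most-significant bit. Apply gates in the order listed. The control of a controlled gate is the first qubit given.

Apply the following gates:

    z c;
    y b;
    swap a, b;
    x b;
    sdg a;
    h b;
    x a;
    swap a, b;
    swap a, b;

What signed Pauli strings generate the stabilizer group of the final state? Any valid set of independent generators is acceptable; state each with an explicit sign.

The final state is stabilized by the group generated by -IXI, +ZII, +IIZ; other independent generating sets are equally valid.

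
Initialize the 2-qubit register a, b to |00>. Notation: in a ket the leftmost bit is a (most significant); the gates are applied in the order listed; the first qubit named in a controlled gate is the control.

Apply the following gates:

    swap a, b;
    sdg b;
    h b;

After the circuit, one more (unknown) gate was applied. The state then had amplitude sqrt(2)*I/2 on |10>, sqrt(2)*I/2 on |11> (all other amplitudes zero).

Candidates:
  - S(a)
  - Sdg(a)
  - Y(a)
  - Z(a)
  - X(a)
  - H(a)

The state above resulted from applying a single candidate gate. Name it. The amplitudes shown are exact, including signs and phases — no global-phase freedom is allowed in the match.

The unique candidate consistent with the amplitudes is Y(a).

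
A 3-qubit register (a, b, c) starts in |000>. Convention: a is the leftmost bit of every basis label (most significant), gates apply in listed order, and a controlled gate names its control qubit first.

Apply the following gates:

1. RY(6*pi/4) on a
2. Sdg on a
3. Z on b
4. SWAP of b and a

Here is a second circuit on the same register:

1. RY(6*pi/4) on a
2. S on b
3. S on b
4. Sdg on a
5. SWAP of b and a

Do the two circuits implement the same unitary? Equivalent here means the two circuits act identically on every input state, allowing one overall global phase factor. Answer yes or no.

Yes, they are equivalent — the unitaries differ by at most a global phase.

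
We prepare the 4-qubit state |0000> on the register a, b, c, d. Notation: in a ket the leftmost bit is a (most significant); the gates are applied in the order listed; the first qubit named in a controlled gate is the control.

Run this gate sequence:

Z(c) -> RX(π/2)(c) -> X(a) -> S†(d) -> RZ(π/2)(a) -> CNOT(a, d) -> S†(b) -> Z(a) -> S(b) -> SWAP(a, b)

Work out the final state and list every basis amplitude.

The final amplitudes are -sqrt(2)*exp(I*pi/4)/2 on |0101>, sqrt(2)*exp(3*I*pi/4)/2 on |0111>, and 0 on every other basis state.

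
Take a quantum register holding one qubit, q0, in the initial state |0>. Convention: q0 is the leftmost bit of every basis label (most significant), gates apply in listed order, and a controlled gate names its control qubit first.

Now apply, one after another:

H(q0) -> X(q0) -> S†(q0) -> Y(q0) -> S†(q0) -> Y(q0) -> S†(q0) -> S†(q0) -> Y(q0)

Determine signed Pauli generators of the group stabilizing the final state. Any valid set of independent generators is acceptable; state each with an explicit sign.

One valid set of independent stabilizer generators is +X (any independent generating set of the same group is equally correct).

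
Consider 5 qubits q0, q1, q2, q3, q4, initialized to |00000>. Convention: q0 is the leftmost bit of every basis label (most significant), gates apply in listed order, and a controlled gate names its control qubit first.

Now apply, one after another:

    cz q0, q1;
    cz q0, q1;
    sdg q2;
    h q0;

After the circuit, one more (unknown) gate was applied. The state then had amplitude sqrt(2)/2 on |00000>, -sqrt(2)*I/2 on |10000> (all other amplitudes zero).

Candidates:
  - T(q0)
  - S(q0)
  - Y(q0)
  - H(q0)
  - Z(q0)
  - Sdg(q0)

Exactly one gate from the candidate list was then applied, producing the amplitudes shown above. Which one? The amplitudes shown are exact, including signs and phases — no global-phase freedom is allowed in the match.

The applied gate was Sdg(q0).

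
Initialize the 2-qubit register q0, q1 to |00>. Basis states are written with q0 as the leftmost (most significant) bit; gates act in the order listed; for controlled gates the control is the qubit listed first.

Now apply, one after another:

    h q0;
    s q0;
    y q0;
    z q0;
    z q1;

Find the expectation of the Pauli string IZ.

The observable IZ averages to 1.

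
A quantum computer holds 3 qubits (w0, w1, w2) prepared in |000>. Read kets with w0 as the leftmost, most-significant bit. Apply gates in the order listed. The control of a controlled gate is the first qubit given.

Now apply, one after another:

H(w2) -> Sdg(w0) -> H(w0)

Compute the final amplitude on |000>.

The amplitude on |000> is 1/2.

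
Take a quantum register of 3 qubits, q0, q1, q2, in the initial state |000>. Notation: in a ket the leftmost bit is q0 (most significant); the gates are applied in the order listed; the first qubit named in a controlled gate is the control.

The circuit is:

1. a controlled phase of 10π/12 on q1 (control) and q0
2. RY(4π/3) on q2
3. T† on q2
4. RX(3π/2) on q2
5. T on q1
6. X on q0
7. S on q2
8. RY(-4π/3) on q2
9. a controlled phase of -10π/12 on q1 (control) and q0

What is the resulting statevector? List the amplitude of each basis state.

The resulting statevector has amplitude -sqrt(6)/8 - sqrt(2)/8 - 3*sqrt(2)*exp(I*pi/4)/8 + sqrt(6)*exp(I*pi/4)/8 on |100>, -sqrt(6)/8 + sqrt(2)/8 + sqrt(6)*exp(I*pi/4)/8 + 3*sqrt(2)*exp(I*pi/4)/8 on |101>, and 0 on every other basis state.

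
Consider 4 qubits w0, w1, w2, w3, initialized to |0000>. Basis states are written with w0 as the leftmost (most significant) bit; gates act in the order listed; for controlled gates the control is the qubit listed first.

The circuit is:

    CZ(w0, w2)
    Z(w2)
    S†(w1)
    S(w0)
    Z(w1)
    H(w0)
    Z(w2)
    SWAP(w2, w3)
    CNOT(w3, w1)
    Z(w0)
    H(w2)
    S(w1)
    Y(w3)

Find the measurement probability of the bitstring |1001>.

The probability of measuring |1001> is 1/4.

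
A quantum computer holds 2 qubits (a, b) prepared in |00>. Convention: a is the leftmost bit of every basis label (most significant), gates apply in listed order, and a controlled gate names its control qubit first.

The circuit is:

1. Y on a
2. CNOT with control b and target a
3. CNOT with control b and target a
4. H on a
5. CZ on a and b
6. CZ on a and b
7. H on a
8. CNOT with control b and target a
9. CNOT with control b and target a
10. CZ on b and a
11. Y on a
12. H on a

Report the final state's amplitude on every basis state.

The final amplitudes are sqrt(2)/2 on |00>, 0 on |01>, sqrt(2)/2 on |10>, 0 on |11>.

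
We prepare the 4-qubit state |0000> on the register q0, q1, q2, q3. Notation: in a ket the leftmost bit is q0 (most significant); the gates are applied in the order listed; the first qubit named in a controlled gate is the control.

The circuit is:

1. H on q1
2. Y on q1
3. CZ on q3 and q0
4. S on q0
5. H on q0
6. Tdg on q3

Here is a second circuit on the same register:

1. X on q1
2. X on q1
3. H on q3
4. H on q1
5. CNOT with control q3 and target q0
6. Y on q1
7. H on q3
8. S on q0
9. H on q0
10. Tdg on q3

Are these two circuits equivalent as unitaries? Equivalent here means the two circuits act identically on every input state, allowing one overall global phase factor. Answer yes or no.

No — the two circuits implement different unitaries, even allowing a global phase.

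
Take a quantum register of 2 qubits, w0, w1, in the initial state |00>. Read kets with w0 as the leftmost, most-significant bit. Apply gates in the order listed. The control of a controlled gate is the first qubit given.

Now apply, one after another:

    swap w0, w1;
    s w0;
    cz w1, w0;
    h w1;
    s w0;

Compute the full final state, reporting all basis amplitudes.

The final amplitudes are sqrt(2)/2 on |00>, sqrt(2)/2 on |01>, 0 on |10>, 0 on |11>.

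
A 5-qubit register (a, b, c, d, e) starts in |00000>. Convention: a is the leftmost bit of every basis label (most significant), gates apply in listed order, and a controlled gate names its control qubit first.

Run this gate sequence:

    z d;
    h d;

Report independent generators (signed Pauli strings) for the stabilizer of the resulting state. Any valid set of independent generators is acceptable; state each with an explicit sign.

One valid set of independent stabilizer generators is +IIIXI, +ZIIII, +IZIII, +IIZII, +IIIIZ (any independent generating set of the same group is equally correct).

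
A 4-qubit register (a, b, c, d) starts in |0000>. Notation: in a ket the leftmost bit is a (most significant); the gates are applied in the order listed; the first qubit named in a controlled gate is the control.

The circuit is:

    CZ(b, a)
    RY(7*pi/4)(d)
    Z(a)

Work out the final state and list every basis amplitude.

The final amplitudes are -sqrt(sqrt(2) + 2)/2 on |0000>, sqrt(2 - sqrt(2))/2 on |0001>, and 0 on every other basis state.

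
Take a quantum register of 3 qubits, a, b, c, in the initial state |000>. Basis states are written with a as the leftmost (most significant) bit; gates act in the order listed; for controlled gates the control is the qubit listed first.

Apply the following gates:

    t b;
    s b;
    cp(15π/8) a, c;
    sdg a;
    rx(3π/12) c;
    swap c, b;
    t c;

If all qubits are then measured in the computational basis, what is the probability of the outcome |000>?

A full measurement returns |000> with probability sqrt(2)/4 + 1/2.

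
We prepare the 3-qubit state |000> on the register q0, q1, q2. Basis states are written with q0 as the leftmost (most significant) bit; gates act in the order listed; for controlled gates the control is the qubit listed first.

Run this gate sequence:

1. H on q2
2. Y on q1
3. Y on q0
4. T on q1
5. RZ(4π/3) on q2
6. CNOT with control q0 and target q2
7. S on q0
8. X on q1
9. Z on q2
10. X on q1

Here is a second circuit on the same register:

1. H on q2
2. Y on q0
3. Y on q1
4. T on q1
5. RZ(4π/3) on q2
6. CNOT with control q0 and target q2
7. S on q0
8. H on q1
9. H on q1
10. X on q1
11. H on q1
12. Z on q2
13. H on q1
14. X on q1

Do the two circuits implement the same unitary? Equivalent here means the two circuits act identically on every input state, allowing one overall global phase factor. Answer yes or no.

Yes — the two circuits implement the same unitary up to a global phase.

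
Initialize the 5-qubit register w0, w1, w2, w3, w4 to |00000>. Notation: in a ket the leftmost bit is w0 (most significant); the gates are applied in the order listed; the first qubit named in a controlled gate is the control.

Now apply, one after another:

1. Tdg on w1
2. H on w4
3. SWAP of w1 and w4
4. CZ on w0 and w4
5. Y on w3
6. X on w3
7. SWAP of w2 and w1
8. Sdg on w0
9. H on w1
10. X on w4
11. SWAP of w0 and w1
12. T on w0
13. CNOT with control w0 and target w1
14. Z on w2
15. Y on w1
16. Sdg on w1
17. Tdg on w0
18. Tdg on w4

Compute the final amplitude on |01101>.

|01101> carries amplitude -exp(I*pi/4)/2 in the final state.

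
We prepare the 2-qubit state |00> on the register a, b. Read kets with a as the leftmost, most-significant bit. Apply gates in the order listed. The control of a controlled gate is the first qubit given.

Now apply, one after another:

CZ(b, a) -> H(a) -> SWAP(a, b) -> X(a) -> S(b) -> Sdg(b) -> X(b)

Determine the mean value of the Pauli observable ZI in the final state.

In the final state, ZI has expectation -1.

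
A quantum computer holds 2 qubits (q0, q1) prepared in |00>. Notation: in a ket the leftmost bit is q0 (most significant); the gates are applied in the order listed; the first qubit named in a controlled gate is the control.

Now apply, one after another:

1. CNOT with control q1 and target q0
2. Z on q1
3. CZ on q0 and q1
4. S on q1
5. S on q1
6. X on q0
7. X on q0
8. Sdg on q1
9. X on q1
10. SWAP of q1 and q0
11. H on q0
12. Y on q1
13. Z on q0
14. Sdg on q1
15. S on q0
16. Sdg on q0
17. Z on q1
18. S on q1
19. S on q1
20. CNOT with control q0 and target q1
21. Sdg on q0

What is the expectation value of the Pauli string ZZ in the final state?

The expectation value of ZZ is -1.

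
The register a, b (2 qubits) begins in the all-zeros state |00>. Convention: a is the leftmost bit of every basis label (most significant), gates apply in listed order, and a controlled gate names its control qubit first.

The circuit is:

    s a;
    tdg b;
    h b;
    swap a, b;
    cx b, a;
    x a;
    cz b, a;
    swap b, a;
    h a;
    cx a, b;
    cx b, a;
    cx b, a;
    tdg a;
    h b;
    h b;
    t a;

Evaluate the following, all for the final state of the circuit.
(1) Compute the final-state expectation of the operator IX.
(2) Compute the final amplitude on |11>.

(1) In the final state, IX has expectation 1.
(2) The final state's coefficient on |11> equals 1/2.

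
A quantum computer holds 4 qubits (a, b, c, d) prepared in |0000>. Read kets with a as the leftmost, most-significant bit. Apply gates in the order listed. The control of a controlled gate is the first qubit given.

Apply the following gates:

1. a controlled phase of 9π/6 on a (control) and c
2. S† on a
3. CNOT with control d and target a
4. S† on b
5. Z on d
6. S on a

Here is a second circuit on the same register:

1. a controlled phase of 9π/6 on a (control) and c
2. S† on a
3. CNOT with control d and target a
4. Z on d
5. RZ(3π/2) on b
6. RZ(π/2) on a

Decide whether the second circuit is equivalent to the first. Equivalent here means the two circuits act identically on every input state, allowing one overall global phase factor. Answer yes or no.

Yes: on every input state the two circuits agree up to one overall phase factor.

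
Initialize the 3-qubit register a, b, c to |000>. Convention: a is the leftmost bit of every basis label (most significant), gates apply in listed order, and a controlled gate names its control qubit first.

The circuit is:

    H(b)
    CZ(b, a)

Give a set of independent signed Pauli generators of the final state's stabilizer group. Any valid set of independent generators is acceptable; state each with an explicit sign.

The final state is stabilized by the group generated by +IXI, +ZII, +IIZ; other independent generating sets are equally valid.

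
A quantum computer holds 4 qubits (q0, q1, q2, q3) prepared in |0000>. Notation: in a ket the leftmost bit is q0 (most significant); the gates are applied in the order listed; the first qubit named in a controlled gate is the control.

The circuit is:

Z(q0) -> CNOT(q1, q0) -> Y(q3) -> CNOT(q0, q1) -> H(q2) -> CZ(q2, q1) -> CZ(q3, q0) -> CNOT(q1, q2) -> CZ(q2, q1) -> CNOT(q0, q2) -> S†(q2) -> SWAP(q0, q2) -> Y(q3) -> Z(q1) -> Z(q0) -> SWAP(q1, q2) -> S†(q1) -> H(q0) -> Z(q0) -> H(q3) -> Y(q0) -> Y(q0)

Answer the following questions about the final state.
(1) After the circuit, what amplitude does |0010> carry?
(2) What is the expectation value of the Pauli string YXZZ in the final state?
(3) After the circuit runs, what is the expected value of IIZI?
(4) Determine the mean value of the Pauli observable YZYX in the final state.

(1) The amplitude on |0010> is 0.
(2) In the final state, YXZZ has expectation 0.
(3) The observable IIZI averages to 1.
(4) The observable YZYX averages to 0.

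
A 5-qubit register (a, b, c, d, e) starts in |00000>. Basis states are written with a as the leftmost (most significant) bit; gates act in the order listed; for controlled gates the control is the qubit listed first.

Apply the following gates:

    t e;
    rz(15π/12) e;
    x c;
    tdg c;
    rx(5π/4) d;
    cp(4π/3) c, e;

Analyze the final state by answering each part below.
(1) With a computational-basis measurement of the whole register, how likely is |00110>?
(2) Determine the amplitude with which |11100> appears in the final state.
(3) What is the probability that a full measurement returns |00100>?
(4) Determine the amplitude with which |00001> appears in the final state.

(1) A full measurement returns |00110> with probability sqrt(2)/4 + 1/2.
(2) |11100> carries amplitude 0 in the final state.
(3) The probability of measuring |00100> is 1/2 - sqrt(2)/4.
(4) The final state's coefficient on |00001> equals 0.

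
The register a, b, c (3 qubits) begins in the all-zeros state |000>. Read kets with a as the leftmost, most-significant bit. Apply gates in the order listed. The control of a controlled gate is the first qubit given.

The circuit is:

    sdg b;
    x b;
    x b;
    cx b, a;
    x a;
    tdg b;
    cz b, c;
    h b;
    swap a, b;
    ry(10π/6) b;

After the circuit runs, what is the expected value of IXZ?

The expectation value of IXZ is sqrt(3)/2. Key observation: steps 2-3 multiply out to the identity, so the circuit reduces to the remaining gates.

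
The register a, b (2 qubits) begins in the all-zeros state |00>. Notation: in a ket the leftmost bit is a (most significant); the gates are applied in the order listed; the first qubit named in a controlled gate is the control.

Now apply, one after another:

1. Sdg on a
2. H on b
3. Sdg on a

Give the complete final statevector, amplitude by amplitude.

After the circuit, the state carries amplitude sqrt(2)/2 on |00>, sqrt(2)/2 on |01>, 0 on |10>, 0 on |11>.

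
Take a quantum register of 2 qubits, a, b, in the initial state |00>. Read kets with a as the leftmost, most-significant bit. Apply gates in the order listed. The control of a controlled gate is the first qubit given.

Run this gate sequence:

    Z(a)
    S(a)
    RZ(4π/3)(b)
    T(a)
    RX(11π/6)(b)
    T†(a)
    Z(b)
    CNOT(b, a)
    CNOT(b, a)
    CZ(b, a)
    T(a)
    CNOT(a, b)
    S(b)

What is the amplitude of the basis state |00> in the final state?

|00> carries amplitude (sqrt(2) + sqrt(6))*exp(I*pi/3)/4 in the final state. Key observation: steps 8-9 multiply out to the identity, so the circuit reduces to the remaining gates.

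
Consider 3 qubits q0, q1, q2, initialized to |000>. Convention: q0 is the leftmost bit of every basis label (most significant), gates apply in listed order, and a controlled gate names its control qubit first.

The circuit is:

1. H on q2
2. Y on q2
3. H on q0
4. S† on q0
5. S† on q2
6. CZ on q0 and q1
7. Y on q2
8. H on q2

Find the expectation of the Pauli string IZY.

The observable IZY averages to -1.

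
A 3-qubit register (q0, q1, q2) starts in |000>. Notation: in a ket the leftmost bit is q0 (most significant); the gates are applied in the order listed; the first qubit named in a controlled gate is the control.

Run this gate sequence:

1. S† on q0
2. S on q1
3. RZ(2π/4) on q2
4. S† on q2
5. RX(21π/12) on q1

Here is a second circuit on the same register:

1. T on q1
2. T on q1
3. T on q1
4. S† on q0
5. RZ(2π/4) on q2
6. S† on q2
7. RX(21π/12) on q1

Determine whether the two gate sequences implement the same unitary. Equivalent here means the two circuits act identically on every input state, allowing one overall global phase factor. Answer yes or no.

No — the two circuits implement different unitaries, even allowing a global phase.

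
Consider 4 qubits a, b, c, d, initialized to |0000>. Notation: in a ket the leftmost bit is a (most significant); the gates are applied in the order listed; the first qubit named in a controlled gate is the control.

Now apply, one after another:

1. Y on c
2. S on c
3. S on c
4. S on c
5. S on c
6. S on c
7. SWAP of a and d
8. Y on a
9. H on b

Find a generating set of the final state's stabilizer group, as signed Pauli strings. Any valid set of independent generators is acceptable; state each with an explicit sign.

One valid set of independent stabilizer generators is +IXII, -ZIII, -IIZI, +IIIZ (any independent generating set of the same group is equally correct). Key observation: the block from step 3 through step 6 cancels to the identity and can be dropped.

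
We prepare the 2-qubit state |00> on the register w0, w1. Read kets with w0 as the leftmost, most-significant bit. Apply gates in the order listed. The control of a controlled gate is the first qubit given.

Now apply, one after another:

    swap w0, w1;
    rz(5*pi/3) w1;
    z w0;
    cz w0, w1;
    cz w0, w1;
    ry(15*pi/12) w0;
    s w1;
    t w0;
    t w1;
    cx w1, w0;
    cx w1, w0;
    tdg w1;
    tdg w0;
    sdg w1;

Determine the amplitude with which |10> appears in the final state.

The final state's coefficient on |10> equals -sqrt(sqrt(2) + 2)*exp(I*pi/6)/2. Key observation: gates 7-14 undo each other exactly, leaving only the rest of the circuit to track.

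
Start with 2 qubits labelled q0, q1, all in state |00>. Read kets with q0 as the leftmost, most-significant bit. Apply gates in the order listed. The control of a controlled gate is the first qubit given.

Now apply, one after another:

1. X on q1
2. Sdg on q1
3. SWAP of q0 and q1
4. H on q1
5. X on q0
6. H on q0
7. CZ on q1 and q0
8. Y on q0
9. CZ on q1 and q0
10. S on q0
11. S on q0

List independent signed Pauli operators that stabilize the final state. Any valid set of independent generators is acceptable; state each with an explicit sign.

The stabilizer group can be generated by +XI, -IX, among other valid generating sets.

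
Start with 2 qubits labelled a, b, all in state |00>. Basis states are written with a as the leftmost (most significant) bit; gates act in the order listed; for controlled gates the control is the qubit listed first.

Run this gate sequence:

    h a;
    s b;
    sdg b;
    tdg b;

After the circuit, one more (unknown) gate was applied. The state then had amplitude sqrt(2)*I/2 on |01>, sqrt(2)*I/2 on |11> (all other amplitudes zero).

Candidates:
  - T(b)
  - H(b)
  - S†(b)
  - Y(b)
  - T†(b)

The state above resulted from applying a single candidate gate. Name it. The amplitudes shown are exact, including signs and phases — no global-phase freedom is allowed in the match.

The unique candidate consistent with the amplitudes is Y(b). Key observation: the block from step 2 through step 3 cancels to the identity and can be dropped.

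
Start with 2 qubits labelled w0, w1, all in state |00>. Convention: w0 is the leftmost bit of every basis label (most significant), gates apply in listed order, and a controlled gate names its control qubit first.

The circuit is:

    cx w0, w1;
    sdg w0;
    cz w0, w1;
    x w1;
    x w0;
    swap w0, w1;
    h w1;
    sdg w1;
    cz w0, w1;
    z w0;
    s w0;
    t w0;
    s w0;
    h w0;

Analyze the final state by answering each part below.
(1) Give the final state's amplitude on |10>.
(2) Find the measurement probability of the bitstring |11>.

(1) |10> carries amplitude -exp(I*pi/4)/2 in the final state.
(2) The probability of measuring |11> is 1/4.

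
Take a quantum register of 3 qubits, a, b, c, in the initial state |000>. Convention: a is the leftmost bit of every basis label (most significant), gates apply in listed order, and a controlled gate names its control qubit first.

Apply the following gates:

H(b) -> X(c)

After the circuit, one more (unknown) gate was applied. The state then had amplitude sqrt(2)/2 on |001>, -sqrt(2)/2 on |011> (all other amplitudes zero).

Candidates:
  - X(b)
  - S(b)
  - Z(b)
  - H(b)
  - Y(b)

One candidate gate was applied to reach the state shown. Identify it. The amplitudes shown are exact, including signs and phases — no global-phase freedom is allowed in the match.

The applied gate was Z(b).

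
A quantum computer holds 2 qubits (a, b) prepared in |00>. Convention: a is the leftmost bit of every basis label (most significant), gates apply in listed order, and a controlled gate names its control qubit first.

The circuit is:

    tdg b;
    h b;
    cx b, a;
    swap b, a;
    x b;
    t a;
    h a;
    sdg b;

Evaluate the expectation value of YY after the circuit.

The observable YY averages to sqrt(2)/2.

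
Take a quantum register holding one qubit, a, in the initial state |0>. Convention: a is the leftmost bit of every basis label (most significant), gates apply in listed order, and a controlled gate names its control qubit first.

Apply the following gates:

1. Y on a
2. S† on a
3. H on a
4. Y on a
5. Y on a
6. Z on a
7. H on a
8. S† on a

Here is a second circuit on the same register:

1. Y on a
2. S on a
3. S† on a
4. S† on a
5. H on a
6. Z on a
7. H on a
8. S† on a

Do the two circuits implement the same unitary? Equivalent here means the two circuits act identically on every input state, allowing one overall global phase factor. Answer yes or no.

Yes — the two circuits implement the same unitary up to a global phase.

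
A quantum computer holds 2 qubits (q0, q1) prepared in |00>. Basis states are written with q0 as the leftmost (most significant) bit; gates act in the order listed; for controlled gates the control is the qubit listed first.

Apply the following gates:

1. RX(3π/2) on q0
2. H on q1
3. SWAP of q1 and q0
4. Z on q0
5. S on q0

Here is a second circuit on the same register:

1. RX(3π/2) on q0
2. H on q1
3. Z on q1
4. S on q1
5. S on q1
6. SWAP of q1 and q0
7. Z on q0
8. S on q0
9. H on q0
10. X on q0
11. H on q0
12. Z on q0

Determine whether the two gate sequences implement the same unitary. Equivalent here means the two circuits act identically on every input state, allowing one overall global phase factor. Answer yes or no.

Yes — the two circuits implement the same unitary up to a global phase.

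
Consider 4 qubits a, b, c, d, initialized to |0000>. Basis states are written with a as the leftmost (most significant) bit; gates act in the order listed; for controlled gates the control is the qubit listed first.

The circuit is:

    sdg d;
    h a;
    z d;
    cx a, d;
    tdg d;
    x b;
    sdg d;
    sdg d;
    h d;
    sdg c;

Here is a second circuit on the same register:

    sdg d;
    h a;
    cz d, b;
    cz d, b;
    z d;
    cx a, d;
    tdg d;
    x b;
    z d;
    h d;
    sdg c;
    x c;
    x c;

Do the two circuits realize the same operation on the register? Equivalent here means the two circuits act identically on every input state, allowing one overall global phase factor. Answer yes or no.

Yes: on every input state the two circuits agree up to one overall phase factor.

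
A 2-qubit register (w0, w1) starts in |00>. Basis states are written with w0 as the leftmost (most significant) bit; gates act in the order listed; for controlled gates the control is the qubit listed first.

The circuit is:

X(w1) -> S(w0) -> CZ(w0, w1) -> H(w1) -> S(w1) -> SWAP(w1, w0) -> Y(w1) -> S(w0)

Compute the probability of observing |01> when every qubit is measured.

The probability of measuring |01> is 1/2.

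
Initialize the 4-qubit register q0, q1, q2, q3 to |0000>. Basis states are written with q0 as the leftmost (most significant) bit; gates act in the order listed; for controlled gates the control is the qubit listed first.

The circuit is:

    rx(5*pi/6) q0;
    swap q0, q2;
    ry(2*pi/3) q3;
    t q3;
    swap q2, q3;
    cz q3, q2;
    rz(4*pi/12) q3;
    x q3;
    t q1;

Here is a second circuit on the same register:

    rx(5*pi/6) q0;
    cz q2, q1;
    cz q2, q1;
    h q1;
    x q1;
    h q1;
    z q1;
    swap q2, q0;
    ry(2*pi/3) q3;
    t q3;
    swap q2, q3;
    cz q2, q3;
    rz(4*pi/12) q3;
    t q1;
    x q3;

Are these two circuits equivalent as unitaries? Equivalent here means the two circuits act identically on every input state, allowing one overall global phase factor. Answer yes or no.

Yes — the two circuits implement the same unitary up to a global phase.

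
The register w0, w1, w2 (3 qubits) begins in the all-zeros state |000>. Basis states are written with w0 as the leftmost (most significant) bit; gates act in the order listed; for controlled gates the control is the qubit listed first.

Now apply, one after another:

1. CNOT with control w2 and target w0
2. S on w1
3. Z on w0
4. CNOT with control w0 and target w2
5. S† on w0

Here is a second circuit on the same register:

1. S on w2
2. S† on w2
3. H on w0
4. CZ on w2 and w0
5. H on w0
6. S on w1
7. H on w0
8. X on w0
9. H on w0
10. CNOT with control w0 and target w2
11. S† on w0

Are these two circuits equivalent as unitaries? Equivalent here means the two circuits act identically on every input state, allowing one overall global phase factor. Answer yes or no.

Yes — the two circuits implement the same unitary up to a global phase.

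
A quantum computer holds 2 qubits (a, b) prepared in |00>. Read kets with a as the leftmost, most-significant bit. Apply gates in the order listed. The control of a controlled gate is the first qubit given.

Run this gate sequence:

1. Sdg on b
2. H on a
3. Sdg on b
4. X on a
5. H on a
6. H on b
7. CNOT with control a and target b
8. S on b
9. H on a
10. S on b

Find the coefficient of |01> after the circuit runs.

The final state's coefficient on |01> equals -1/2.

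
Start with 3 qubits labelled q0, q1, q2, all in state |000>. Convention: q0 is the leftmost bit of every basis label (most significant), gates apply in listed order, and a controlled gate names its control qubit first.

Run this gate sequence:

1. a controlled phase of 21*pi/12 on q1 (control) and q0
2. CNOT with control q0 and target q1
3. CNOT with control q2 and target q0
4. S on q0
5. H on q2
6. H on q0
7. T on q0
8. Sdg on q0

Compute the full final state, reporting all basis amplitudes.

The final amplitudes are 1/2 on |000>, 1/2 on |001>, 0 on |010>, 0 on |011>, -exp(3*I*pi/4)/2 on |100>, -exp(3*I*pi/4)/2 on |101>, 0 on |110>, 0 on |111>.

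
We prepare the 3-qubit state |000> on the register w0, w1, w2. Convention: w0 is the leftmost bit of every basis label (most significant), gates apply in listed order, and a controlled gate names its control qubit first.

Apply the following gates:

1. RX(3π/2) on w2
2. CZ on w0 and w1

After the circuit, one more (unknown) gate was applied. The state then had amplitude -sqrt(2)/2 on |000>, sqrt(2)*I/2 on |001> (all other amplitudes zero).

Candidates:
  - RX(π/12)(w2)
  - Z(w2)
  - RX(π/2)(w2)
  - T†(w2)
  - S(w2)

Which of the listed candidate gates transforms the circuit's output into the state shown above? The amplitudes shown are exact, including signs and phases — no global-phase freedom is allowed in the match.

It was Z(w2) that produced the state shown.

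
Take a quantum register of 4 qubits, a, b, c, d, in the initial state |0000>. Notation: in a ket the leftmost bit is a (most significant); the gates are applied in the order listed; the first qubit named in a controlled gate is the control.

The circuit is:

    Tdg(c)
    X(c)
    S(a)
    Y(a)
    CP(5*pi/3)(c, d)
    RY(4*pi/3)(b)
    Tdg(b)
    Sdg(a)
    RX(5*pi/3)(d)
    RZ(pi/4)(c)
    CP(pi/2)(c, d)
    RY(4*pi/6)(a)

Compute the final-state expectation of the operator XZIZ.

The observable XZIZ averages to sqrt(3)/8.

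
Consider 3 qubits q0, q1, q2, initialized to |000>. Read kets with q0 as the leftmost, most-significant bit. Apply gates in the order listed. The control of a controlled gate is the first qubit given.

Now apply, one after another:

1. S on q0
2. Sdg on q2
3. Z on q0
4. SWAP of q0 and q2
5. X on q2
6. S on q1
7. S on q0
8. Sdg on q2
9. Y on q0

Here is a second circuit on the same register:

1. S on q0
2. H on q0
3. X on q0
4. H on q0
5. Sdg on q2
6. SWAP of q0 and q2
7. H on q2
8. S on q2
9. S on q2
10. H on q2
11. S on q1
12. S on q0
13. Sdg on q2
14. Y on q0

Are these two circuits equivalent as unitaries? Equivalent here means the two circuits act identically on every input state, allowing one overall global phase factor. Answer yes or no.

Yes, they are equivalent — the unitaries differ by at most a global phase.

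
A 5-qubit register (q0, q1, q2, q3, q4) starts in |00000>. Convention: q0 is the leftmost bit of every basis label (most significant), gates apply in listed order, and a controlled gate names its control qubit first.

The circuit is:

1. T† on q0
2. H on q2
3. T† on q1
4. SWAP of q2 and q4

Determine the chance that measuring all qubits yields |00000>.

Outcome |00000> occurs with probability 1/2.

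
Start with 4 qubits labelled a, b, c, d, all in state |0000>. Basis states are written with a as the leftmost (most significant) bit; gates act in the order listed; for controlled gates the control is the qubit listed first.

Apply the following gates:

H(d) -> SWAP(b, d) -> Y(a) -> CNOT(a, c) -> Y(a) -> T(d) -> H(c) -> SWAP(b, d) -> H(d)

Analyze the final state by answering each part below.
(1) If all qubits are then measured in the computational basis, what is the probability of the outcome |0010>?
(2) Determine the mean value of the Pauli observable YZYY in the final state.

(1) A full measurement returns |0010> with probability 1/2.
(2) The expectation value of YZYY is 0.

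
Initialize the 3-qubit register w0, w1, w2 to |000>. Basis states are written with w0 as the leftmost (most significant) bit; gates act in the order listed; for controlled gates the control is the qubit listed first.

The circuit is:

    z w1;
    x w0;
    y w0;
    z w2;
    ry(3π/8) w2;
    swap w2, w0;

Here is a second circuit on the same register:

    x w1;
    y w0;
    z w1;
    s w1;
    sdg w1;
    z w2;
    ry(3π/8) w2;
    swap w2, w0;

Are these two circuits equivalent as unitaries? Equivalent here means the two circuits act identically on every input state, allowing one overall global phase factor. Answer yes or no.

No: there is an input state on which the two circuits produce genuinely different outputs (not merely differing by a phase).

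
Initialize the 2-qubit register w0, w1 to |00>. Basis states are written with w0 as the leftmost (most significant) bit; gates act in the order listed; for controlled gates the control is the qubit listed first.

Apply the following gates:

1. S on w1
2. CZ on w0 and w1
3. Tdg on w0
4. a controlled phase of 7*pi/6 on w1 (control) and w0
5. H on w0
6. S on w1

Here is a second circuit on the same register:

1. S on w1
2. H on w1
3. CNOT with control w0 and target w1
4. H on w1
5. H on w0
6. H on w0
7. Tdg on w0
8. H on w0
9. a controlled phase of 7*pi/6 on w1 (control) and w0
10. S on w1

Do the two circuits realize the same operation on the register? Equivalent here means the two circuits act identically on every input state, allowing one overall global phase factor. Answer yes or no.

No: there is an input state on which the two circuits produce genuinely different outputs (not merely differing by a phase).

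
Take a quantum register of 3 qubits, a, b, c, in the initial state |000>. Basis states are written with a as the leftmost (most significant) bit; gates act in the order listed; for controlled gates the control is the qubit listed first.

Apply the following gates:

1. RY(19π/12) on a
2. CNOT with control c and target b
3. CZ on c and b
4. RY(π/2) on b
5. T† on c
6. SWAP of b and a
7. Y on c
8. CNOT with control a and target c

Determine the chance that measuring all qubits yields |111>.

The probability of measuring |111> is 0.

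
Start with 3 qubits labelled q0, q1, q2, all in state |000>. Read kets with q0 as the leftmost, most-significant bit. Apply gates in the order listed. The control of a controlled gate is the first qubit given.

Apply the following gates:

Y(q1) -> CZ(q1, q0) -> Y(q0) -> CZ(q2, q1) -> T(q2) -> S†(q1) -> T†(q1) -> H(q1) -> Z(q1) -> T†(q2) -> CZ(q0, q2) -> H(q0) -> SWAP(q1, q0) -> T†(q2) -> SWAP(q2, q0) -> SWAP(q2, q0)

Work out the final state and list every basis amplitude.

The resulting statevector has amplitude exp(I*pi/4)/2 on |000>, 0 on |001>, -exp(I*pi/4)/2 on |010>, 0 on |011>, exp(I*pi/4)/2 on |100>, 0 on |101>, -exp(I*pi/4)/2 on |110>, 0 on |111>. Key observation: steps 15-16 multiply out to the identity, so the circuit reduces to the remaining gates.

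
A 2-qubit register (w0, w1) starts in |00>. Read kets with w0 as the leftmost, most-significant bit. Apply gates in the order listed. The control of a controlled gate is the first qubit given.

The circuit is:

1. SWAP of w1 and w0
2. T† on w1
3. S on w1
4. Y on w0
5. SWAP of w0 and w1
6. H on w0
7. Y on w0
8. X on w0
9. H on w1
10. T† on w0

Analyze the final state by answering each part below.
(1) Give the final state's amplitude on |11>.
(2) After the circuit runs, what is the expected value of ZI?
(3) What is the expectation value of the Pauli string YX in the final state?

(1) |11> carries amplitude exp(3*I*pi/4)/2 in the final state.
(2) The observable ZI averages to 0.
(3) The observable YX averages to -sqrt(2)/2.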